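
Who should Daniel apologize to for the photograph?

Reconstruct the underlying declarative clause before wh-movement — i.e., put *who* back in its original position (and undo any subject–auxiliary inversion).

Daniel should apologize to who for the photograph.

The filler 'who' is interpreted as the object of the preposition 'to'. It moves to the left edge, and the trace sits right after 'to':
Who should Daniel apologize to ___ for the photograph?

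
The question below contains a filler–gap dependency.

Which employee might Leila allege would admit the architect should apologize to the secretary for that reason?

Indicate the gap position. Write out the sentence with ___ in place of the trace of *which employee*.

Before movement: Leila might allege which employee would admit the architect should apologize to the secretary for that reason.
'which employee' is the subject of the clause embedded under 'allege'. The gap is right after 'allege'.

Which employee might Leila allege ___ would admit the architect should apologize to the secretary for that reason?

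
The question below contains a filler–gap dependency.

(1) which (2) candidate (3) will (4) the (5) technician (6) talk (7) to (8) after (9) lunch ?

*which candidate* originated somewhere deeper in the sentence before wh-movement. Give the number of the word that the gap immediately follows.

Before movement: The technician will talk to which candidate after lunch.
'which candidate' functions as the object of the preposition 'to'. Wh-movement fronts it, leaving a gap right after 'to':
Which candidate will the technician talk to ___ after lunch?
'to' is word 7.

7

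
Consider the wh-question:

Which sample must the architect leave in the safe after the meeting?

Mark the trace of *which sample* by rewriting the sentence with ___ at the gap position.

Which sample must the architect leave ___ in the safe after the meeting?

Before movement: The architect must leave which sample in the safe after the meeting.
'which sample' functions as the direct object of 'leave'. The gap is right after 'leave'.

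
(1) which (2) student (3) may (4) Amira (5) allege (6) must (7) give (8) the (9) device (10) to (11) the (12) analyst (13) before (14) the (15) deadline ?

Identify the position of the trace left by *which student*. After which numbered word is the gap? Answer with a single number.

Pre-movement form: Amira may allege which student must give the device to the analyst before the deadline.
'which student' is the subject of the clause embedded under 'allege'. Wh-movement fronts it, leaving a gap right after 'allege':
Which student may Amira allege ___ must give the device to the analyst before the deadline?
'allege' is word 5.

5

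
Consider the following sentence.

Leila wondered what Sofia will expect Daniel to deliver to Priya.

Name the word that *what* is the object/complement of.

Before movement: Sofia will expect Daniel to deliver what to Priya.
The filler 'what' is interpreted as the direct object of 'deliver'. Fronting leaves a gap immediately after 'deliver':
Leila wondered what Sofia will expect Daniel to deliver ___ to Priya.

deliver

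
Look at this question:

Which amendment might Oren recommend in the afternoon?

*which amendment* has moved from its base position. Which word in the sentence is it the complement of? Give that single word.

recommend

Pre-movement form: Oren might recommend which amendment in the afternoon.
'which amendment' is the direct object of 'recommend'. Fronting leaves a gap immediately after 'recommend':
Which amendment might Oren recommend ___ in the afternoon?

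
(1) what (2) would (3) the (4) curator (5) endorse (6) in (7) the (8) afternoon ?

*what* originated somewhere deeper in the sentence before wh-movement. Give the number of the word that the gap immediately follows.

5

Pre-movement form: The curator would endorse what in the afternoon.
'what' functions as the direct object of 'endorse'. Wh-movement fronts it, leaving a gap right after 'endorse':
What would the curator endorse ___ in the afternoon?
'endorse' is word 5.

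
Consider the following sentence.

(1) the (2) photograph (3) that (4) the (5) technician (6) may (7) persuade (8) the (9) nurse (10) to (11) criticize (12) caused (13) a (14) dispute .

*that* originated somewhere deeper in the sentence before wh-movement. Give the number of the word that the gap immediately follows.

11

'that' is the direct object of 'criticize'. Wh-movement fronts it, leaving a gap right after 'criticize':
The photograph that the technician may persuade the nurse to criticize ___ caused a dispute.
'criticize' is word 11.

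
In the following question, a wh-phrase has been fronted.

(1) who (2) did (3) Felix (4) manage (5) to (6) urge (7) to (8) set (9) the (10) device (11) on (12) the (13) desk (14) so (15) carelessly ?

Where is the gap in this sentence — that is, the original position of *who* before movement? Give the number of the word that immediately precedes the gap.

Underlying clause: Felix did manage to urge who to set the device on the desk so carelessly.
'who' functions as the direct object of 'urge'. Wh-movement fronts it, leaving a gap right after 'urge':
Who did Felix manage to urge ___ to set the device on the desk so carelessly?
'urge' is word 6.

6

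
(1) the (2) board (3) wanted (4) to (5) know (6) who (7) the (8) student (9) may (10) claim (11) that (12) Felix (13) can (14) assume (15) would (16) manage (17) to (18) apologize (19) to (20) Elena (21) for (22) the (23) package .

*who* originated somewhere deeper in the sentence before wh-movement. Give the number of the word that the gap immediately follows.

14

Underlying clause: The student may claim that Felix can assume who would manage to apologize to Elena for the package.
'who' is the subject of the clause embedded under 'assume'. Wh-movement fronts it, leaving a gap right after 'assume':
The board wanted to know who the student may claim that Felix can assume ___ would manage to apologize to Elena for the package.
'assume' is word 14.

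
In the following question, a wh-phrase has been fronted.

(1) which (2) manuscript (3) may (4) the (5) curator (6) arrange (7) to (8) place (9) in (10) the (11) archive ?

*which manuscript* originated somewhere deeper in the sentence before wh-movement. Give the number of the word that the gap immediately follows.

8

Pre-movement form: The curator may arrange to place which manuscript in the archive.
'which manuscript' is the direct object of 'place'. It moves to the left edge, and the trace sits right after 'place':
Which manuscript may the curator arrange to place ___ in the archive?
'place' is word 8.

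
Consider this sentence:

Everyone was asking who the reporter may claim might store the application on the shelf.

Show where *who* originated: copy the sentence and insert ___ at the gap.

Underlying clause: The reporter may claim who might store the application on the shelf.
'who' is the subject of the clause embedded under 'claim'. The gap is right after 'claim'.

Everyone was asking who the reporter may claim ___ might store the application on the shelf.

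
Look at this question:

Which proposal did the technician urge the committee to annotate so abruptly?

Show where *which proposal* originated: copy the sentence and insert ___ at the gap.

Which proposal did the technician urge the committee to annotate ___ so abruptly?

In situ: The technician did urge the committee to annotate which proposal so abruptly.
'which proposal' is the direct object of 'annotate'. The gap is right after 'annotate'.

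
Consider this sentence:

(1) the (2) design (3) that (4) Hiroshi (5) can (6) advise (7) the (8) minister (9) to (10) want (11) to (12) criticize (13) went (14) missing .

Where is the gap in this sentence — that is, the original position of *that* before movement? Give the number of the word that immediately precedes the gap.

12

'that' functions as the direct object of 'criticize'. Fronting leaves a gap immediately after 'criticize':
The design that Hiroshi can advise the minister to want to criticize ___ went missing.
'criticize' is word 12.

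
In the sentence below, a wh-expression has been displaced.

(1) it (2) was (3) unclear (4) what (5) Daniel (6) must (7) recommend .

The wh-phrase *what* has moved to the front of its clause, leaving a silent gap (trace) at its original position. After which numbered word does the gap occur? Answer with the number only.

Underlying clause: Daniel must recommend what.
'what' is the direct object of 'recommend'. It moves to the left edge, and the trace sits right after 'recommend':
It was unclear what Daniel must recommend ___.
'recommend' is word 7.

7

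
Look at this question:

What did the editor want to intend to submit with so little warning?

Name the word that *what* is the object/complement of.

Before movement: The editor did want to intend to submit what with so little warning.
'what' functions as the direct object of 'submit'. Wh-movement fronts it, leaving a gap right after 'submit':
What did the editor want to intend to submit ___ with so little warning?

submit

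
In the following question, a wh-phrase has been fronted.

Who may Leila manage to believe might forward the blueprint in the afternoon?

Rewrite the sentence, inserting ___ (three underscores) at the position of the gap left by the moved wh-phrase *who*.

Before movement: Leila may manage to believe who might forward the blueprint in the afternoon.
'who' functions as the subject of the clause embedded under 'believe'. The gap is right after 'believe'.

Who may Leila manage to believe ___ might forward the blueprint in the afternoon?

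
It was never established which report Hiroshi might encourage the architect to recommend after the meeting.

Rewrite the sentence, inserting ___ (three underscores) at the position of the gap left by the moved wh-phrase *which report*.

It was never established which report Hiroshi might encourage the architect to recommend ___ after the meeting.

Before movement: Hiroshi might encourage the architect to recommend which report after the meeting.
'which report' is the direct object of 'recommend'. The gap is right after 'recommend'.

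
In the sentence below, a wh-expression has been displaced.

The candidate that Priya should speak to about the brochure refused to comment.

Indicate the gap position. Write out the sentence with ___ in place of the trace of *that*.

The candidate that Priya should speak to ___ about the brochure refused to comment.

The filler 'that' is interpreted as the object of the preposition 'to'. The gap is right after 'to'.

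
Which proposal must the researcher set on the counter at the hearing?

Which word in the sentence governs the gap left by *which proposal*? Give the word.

Before movement: The researcher must set which proposal on the counter at the hearing.
The filler 'which proposal' is interpreted as the direct object of 'set'. Fronting leaves a gap immediately after 'set':
Which proposal must the researcher set ___ on the counter at the hearing?

set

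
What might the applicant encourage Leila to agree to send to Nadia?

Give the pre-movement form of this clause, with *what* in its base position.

The applicant might encourage Leila to agree to send what to Nadia.

'what' is the direct object of 'send'. Fronting leaves a gap immediately after 'send':
What might the applicant encourage Leila to agree to send ___ to Nadia?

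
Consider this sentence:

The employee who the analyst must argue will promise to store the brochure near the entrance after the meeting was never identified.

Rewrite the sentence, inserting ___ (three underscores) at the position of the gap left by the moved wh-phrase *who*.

The employee who the analyst must argue ___ will promise to store the brochure near the entrance after the meeting was never identified.

'who' functions as the subject of the clause embedded under 'argue'. The gap is right after 'argue'.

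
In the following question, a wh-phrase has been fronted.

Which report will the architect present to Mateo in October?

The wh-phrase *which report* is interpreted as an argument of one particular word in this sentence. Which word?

Before movement: The architect will present which report to Mateo in October.
'which report' functions as the direct object of 'present'. Wh-movement fronts it, leaving a gap right after 'present':
Which report will the architect present ___ to Mateo in October?

present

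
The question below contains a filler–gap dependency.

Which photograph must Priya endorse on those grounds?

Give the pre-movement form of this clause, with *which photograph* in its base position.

Priya must endorse which photograph on those grounds.

The filler 'which photograph' is interpreted as the direct object of 'endorse'. Fronting leaves a gap immediately after 'endorse':
Which photograph must Priya endorse ___ on those grounds?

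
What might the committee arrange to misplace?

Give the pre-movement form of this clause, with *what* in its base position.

'what' is the direct object of 'misplace'. It moves to the left edge, and the trace sits right after 'misplace':
What might the committee arrange to misplace ___?

The committee might arrange to misplace what.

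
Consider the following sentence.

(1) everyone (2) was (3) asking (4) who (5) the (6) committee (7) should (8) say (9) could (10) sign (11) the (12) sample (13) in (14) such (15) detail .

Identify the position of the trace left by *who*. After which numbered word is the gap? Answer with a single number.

Pre-movement form: The committee should say who could sign the sample in such detail.
'who' functions as the subject of the clause embedded under 'say'. Fronting leaves a gap immediately after 'say':
Everyone was asking who the committee should say ___ could sign the sample in such detail.
'say' is word 8.

8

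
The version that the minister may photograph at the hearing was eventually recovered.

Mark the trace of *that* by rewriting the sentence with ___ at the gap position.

The version that the minister may photograph ___ at the hearing was eventually recovered.

The filler 'that' is interpreted as the direct object of 'photograph'. The gap is right after 'photograph'.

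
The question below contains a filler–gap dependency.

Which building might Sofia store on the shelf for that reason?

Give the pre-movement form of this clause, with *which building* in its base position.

'which building' is the direct object of 'store'. Wh-movement fronts it, leaving a gap right after 'store':
Which building might Sofia store ___ on the shelf for that reason?

Sofia might store which building on the shelf for that reason.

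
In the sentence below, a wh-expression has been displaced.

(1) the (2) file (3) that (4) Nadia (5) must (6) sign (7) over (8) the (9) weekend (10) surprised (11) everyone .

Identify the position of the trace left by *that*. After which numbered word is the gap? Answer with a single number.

6

'that' functions as the direct object of 'sign'. Fronting leaves a gap immediately after 'sign':
The file that Nadia must sign ___ over the weekend surprised everyone.
'sign' is word 6.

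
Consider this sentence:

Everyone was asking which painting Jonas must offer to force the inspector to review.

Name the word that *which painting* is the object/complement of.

review

Before movement: Jonas must offer to force the inspector to review which painting.
The filler 'which painting' is interpreted as the direct object of 'review'. It moves to the left edge, and the trace sits right after 'review':
Everyone was asking which painting Jonas must offer to force the inspector to review ___.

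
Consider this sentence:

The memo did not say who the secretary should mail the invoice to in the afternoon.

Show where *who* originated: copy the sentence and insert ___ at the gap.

The memo did not say who the secretary should mail the invoice to ___ in the afternoon.

Before movement: The secretary should mail the invoice to who in the afternoon.
The filler 'who' is interpreted as the object of the preposition 'to' (recipient of 'mail'). The gap is right after 'to'.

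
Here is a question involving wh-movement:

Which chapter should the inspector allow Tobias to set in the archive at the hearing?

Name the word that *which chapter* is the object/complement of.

In situ: The inspector should allow Tobias to set which chapter in the archive at the hearing.
'which chapter' functions as the direct object of 'set'. It moves to the left edge, and the trace sits right after 'set':
Which chapter should the inspector allow Tobias to set ___ in the archive at the hearing?

set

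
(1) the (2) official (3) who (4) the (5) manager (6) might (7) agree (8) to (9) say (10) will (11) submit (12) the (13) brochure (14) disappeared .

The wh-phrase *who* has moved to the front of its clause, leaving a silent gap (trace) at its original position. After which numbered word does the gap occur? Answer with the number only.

'who' functions as the subject of the clause embedded under 'say'. It moves to the left edge, and the trace sits right after 'say':
The official who the manager might agree to say ___ will submit the brochure disappeared.
'say' is word 9.

9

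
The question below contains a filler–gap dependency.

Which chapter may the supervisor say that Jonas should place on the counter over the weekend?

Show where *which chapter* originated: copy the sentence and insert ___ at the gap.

Which chapter may the supervisor say that Jonas should place ___ on the counter over the weekend?

In situ: The supervisor may say that Jonas should place which chapter on the counter over the weekend.
'which chapter' is the direct object of 'place'. The gap is right after 'place'.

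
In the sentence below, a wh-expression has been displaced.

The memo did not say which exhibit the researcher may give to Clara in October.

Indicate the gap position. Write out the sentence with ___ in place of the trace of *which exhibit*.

In situ: The researcher may give which exhibit to Clara in October.
The filler 'which exhibit' is interpreted as the direct object of 'give'. The gap is right after 'give'.

The memo did not say which exhibit the researcher may give ___ to Clara in October.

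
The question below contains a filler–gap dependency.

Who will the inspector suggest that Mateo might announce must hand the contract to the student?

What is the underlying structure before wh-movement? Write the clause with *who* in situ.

The inspector will suggest that Mateo might announce who must hand the contract to the student.

'who' is the subject of the clause embedded under 'announce'. Wh-movement fronts it, leaving a gap right after 'announce':
Who will the inspector suggest that Mateo might announce ___ must hand the contract to the student?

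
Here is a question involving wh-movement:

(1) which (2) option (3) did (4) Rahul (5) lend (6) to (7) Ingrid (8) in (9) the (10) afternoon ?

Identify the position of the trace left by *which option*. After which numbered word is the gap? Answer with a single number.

Before movement: Rahul did lend which option to Ingrid in the afternoon.
'which option' is the direct object of 'lend'. Wh-movement fronts it, leaving a gap right after 'lend':
Which option did Rahul lend ___ to Ingrid in the afternoon?
'lend' is word 5.

5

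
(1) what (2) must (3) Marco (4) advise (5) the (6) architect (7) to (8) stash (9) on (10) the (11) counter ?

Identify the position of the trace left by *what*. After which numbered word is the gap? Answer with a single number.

Underlying clause: Marco must advise the architect to stash what on the counter.
The filler 'what' is interpreted as the direct object of 'stash'. Wh-movement fronts it, leaving a gap right after 'stash':
What must Marco advise the architect to stash ___ on the counter?
'stash' is word 8.

8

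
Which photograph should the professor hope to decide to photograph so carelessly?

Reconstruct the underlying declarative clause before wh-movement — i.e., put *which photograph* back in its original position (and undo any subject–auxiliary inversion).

The professor should hope to decide to photograph which photograph so carelessly.

The filler 'which photograph' is interpreted as the direct object of 'photograph'. Wh-movement fronts it, leaving a gap right after 'photograph':
Which photograph should the professor hope to decide to photograph ___ so carelessly?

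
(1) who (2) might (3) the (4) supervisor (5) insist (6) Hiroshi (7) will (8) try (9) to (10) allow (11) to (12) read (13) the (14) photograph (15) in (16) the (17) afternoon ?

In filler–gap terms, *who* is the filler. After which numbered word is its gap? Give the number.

Underlying clause: The supervisor might insist Hiroshi will try to allow who to read the photograph in the afternoon.
The filler 'who' is interpreted as the direct object of 'allow'. Wh-movement fronts it, leaving a gap right after 'allow':
Who might the supervisor insist Hiroshi will try to allow ___ to read the photograph in the afternoon?
'allow' is word 10.

10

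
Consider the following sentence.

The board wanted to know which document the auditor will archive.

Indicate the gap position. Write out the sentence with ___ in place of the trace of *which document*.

The board wanted to know which document the auditor will archive ___.

Pre-movement form: The auditor will archive which document.
'which document' is the direct object of 'archive'. The gap is right after 'archive'.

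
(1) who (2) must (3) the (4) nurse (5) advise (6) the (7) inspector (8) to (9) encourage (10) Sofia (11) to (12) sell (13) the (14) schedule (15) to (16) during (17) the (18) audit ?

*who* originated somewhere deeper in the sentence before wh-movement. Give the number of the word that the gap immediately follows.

In situ: The nurse must advise the inspector to encourage Sofia to sell the schedule to who during the audit.
The filler 'who' is interpreted as the object of the preposition 'to' (recipient of 'sell'). Fronting leaves a gap immediately after 'to':
Who must the nurse advise the inspector to encourage Sofia to sell the schedule to ___ during the audit?
'to' is word 15.

15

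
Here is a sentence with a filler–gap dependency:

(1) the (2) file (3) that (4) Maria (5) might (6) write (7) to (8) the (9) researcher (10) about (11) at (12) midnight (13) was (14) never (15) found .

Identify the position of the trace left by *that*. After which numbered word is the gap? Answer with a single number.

'that' functions as the object of the preposition 'about'. Wh-movement fronts it, leaving a gap right after 'about':
The file that Maria might write to the researcher about ___ at midnight was never found.
'about' is word 10.

10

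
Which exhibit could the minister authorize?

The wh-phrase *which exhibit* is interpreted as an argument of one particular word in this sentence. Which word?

authorize

Underlying clause: The minister could authorize which exhibit.
'which exhibit' functions as the direct object of 'authorize'. Wh-movement fronts it, leaving a gap right after 'authorize':
Which exhibit could the minister authorize ___?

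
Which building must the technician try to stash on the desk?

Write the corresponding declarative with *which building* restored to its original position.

The technician must try to stash which building on the desk.

'which building' functions as the direct object of 'stash'. Fronting leaves a gap immediately after 'stash':
Which building must the technician try to stash ___ on the desk?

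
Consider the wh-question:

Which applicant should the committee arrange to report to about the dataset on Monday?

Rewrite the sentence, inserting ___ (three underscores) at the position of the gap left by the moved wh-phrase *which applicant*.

Underlying clause: The committee should arrange to report to which applicant about the dataset on Monday.
'which applicant' functions as the object of the preposition 'to'. The gap is right after 'to'.

Which applicant should the committee arrange to report to ___ about the dataset on Monday?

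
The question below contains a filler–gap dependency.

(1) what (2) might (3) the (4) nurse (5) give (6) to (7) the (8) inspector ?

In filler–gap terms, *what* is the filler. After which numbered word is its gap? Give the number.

In situ: The nurse might give what to the inspector.
'what' functions as the direct object of 'give'. It moves to the left edge, and the trace sits right after 'give':
What might the nurse give ___ to the inspector?
'give' is word 5.

5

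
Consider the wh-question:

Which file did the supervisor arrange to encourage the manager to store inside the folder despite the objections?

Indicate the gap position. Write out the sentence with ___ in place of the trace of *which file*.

Underlying clause: The supervisor did arrange to encourage the manager to store which file inside the folder despite the objections.
'which file' functions as the direct object of 'store'. The gap is right after 'store'.

Which file did the supervisor arrange to encourage the manager to store ___ inside the folder despite the objections?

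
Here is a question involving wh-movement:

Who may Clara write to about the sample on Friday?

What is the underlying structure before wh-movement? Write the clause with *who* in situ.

'who' is the object of the preposition 'to'. Wh-movement fronts it, leaving a gap right after 'to':
Who may Clara write to ___ about the sample on Friday?

Clara may write to who about the sample on Friday.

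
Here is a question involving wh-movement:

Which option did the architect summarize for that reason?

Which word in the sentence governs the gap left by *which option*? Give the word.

summarize

Pre-movement form: The architect did summarize which option for that reason.
'which option' is the direct object of 'summarize'. Fronting leaves a gap immediately after 'summarize':
Which option did the architect summarize ___ for that reason?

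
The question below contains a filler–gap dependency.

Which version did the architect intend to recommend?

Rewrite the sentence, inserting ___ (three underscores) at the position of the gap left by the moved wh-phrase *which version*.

Underlying clause: The architect did intend to recommend which version.
The filler 'which version' is interpreted as the direct object of 'recommend'. The gap is right after 'recommend'.

Which version did the architect intend to recommend ___?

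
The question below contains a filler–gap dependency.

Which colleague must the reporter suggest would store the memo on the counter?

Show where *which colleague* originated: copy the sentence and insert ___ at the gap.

Which colleague must the reporter suggest ___ would store the memo on the counter?

Before movement: The reporter must suggest which colleague would store the memo on the counter.
'which colleague' is the subject of the clause embedded under 'suggest'. The gap is right after 'suggest'.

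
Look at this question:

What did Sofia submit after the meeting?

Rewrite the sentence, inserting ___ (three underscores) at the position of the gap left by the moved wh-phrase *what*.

What did Sofia submit ___ after the meeting?

In situ: Sofia did submit what after the meeting.
'what' functions as the direct object of 'submit'. The gap is right after 'submit'.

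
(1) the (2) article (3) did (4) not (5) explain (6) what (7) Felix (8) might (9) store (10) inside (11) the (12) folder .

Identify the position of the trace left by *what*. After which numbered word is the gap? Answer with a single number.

Underlying clause: Felix might store what inside the folder.
'what' is the direct object of 'store'. Fronting leaves a gap immediately after 'store':
The article did not explain what Felix might store ___ inside the folder.
'store' is word 9.

9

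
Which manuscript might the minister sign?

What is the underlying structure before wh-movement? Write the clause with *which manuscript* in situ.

The minister might sign which manuscript.

'which manuscript' is the direct object of 'sign'. Fronting leaves a gap immediately after 'sign':
Which manuscript might the minister sign ___?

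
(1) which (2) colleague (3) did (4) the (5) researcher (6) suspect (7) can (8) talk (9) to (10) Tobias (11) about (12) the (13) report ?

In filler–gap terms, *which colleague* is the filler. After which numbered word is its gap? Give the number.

In situ: The researcher did suspect which colleague can talk to Tobias about the report.
'which colleague' functions as the subject of the clause embedded under 'suspect'. Fronting leaves a gap immediately after 'suspect':
Which colleague did the researcher suspect ___ can talk to Tobias about the report?
'suspect' is word 6.

6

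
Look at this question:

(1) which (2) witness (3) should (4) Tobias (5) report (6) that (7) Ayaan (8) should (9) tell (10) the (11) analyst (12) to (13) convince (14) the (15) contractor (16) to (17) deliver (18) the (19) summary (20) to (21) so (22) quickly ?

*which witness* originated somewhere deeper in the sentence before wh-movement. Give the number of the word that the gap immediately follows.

Before movement: Tobias should report that Ayaan should tell the analyst to convince the contractor to deliver the summary to which witness so quickly.
'which witness' functions as the object of the preposition 'to' (recipient of 'deliver'). Wh-movement fronts it, leaving a gap right after 'to':
Which witness should Tobias report that Ayaan should tell the analyst to convince the contractor to deliver the summary to ___ so quickly?
'to' is word 20.

20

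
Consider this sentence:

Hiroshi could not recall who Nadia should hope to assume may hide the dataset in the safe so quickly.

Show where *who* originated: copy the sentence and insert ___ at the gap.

Pre-movement form: Nadia should hope to assume who may hide the dataset in the safe so quickly.
The filler 'who' is interpreted as the subject of the clause embedded under 'assume'. The gap is right after 'assume'.

Hiroshi could not recall who Nadia should hope to assume ___ may hide the dataset in the safe so quickly.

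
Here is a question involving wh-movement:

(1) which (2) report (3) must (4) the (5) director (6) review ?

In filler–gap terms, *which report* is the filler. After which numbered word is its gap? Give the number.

In situ: The director must review which report.
'which report' is the direct object of 'review'. It moves to the left edge, and the trace sits right after 'review':
Which report must the director review ___?
'review' is word 6.

6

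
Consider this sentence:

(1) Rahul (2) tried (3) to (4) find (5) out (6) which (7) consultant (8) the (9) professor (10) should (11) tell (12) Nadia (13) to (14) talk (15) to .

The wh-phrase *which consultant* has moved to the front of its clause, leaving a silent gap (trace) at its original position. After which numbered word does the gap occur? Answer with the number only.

Underlying clause: The professor should tell Nadia to talk to which consultant.
'which consultant' is the object of the preposition 'to'. Fronting leaves a gap immediately after 'to':
Rahul tried to find out which consultant the professor should tell Nadia to talk to ___.
'to' is word 15.

15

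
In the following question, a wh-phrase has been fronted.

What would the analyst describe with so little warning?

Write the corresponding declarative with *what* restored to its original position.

The analyst would describe what with so little warning.

'what' is the direct object of 'describe'. Fronting leaves a gap immediately after 'describe':
What would the analyst describe ___ with so little warning?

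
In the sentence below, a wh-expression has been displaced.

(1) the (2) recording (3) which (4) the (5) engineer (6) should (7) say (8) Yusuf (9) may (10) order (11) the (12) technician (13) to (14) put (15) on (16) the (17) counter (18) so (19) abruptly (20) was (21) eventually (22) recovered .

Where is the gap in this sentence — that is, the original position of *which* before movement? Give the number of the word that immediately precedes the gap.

14

'which' is the direct object of 'put'. It moves to the left edge, and the trace sits right after 'put':
The recording which the engineer should say Yusuf may order the technician to put ___ on the counter so abruptly was eventually recovered.
'put' is word 14.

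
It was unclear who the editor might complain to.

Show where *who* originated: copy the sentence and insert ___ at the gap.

It was unclear who the editor might complain to ___.

Pre-movement form: The editor might complain to who.
The filler 'who' is interpreted as the object of the preposition 'to'. The gap is right after 'to'.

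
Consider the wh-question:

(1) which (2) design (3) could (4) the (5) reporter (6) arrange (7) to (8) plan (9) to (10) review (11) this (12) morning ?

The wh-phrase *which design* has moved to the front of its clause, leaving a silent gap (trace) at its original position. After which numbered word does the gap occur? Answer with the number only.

10

Before movement: The reporter could arrange to plan to review which design this morning.
The filler 'which design' is interpreted as the direct object of 'review'. It moves to the left edge, and the trace sits right after 'review':
Which design could the reporter arrange to plan to review ___ this morning?
'review' is word 10.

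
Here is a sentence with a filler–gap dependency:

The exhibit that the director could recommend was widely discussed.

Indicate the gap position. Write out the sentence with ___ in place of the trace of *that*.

The exhibit that the director could recommend ___ was widely discussed.

'that' functions as the direct object of 'recommend'. The gap is right after 'recommend'.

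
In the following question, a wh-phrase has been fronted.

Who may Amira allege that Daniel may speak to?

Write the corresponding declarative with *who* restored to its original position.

The filler 'who' is interpreted as the object of the preposition 'to'. Wh-movement fronts it, leaving a gap right after 'to':
Who may Amira allege that Daniel may speak to ___?

Amira may allege that Daniel may speak to who.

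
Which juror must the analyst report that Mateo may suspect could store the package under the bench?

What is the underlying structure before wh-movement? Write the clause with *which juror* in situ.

The filler 'which juror' is interpreted as the subject of the clause embedded under 'suspect'. Fronting leaves a gap immediately after 'suspect':
Which juror must the analyst report that Mateo may suspect ___ could store the package under the bench?

The analyst must report that Mateo may suspect which juror could store the package under the bench.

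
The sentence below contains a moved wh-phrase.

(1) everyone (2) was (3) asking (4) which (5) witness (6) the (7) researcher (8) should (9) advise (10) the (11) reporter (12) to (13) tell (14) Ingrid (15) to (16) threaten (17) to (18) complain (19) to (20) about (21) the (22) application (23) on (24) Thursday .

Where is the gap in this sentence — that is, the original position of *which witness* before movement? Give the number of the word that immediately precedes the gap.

19

Underlying clause: The researcher should advise the reporter to tell Ingrid to threaten to complain to which witness about the application on Thursday.
The filler 'which witness' is interpreted as the object of the preposition 'to'. It moves to the left edge, and the trace sits right after 'to':
Everyone was asking which witness the researcher should advise the reporter to tell Ingrid to threaten to complain to ___ about the application on Thursday.
'to' is word 19.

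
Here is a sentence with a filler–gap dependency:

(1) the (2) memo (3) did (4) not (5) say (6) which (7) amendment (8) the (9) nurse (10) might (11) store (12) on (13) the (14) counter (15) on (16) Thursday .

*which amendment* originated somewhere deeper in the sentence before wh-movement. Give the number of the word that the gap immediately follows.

In situ: The nurse might store which amendment on the counter on Thursday.
'which amendment' functions as the direct object of 'store'. It moves to the left edge, and the trace sits right after 'store':
The memo did not say which amendment the nurse might store ___ on the counter on Thursday.
'store' is word 11.

11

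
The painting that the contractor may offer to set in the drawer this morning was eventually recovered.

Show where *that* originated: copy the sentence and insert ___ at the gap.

The filler 'that' is interpreted as the direct object of 'set'. The gap is right after 'set'.

The painting that the contractor may offer to set ___ in the drawer this morning was eventually recovered.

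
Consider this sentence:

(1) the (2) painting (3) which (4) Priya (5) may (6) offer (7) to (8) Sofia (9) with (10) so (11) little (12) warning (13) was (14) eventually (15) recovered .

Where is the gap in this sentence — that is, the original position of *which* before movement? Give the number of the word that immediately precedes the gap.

6

'which' is the direct object of 'offer'. Fronting leaves a gap immediately after 'offer':
The painting which Priya may offer ___ to Sofia with so little warning was eventually recovered.
'offer' is word 6.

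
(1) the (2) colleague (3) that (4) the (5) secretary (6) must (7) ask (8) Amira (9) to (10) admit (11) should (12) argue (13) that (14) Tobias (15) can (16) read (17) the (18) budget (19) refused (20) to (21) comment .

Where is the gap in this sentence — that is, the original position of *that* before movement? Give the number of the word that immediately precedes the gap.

10

The filler 'that' is interpreted as the subject of the clause embedded under 'admit'. Wh-movement fronts it, leaving a gap right after 'admit':
The colleague that the secretary must ask Amira to admit ___ should argue that Tobias can read the budget refused to comment.
'admit' is word 10.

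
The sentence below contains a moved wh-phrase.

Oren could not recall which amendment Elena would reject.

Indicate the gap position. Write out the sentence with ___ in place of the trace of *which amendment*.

Oren could not recall which amendment Elena would reject ___.

Pre-movement form: Elena would reject which amendment.
'which amendment' is the direct object of 'reject'. The gap is right after 'reject'.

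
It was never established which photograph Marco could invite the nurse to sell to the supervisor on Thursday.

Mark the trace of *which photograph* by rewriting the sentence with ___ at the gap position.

It was never established which photograph Marco could invite the nurse to sell ___ to the supervisor on Thursday.

Underlying clause: Marco could invite the nurse to sell which photograph to the supervisor on Thursday.
The filler 'which photograph' is interpreted as the direct object of 'sell'. The gap is right after 'sell'.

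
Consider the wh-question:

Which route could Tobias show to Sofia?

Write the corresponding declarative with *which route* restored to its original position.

'which route' functions as the direct object of 'show'. Fronting leaves a gap immediately after 'show':
Which route could Tobias show ___ to Sofia?

Tobias could show which route to Sofia.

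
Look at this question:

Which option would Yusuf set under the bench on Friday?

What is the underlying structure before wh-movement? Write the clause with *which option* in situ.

Yusuf would set which option under the bench on Friday.

The filler 'which option' is interpreted as the direct object of 'set'. Wh-movement fronts it, leaving a gap right after 'set':
Which option would Yusuf set ___ under the bench on Friday?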